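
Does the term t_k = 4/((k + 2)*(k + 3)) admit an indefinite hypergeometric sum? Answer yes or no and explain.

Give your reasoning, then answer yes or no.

Step 1: r(k) = (k + 2)/(k + 4).
Gosper form: A/B · C(k+1)/C(k) with A=k + 2, B=k + 4, C=1.
Need (k + 2)·f(k+1) − (k + 3)·f(k) = 1.
From deg A=1, deg B=1, deg C=0: d=1.
Coefficient equations give f(k) = k/2.
Then R = B(k−1)f/C = k*(k + 3)/2, so s_k = R(k)·t_k = 2*k/(k + 2).
Δs = 4/(k**2 + 5*k + 6), as required.

Yes. s_k = 2*k/(k + 2).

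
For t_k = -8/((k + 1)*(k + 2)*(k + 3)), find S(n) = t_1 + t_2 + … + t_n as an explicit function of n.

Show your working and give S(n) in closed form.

Step 1: r(k) = (k + 1)/(k + 4).
Normal form (A,B,C) = (k + 1, k + 4, 1).
f must satisfy (k + 1)·f(k+1) − (k + 3)·f(k) = 1.
From deg A=1, deg B=1, deg C=0: d=2.
Solve for f: f(k) = k*(k + 3)/4 (degree 2 ≤ 2).
R(k) = B(k−1)·f(k)/C(k) = k*(k + 3)**2/4; s_k = R·t_k = 2*k*(-k - 3)/((k + 1)*(k + 2)).
s_(k+1) − s_k = -8/(k**3 + 6*k**2 + 11*k + 6) = t_k.
Σ_(k=1)^n t_k = s_(n+1) − s_(1) = (2*(-n**2 - 5*n - 4)/(n**2 + 5*n + 6)) − (-4/3), i.e. 2*n*(-n - 5)/(3*(n**2 + 5*n + 6)).

S(n) = 2*n*(-n - 5)/(3*(n**2 + 5*n + 6))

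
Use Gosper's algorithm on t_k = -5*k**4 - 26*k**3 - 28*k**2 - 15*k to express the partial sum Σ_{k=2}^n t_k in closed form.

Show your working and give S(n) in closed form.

S(n) = -n**5 - 9*n**4 - 24*n**3 - 28*n**2 - 12*n + 74

The ratio is (5*k**4 + 46*k**3 + 136*k**2 + 169*k + 74)/(k*(5*k**3 + 26*k**2 + 28*k + 15)).
Gosper form: A/B · C(k+1)/C(k) with A=1, B=1, C=k**4 + 26*k**3/5 + 28*k**2/5 + 3*k.
Key eq: (1)·f(k+1) = (1)·f(k) + (k**4 + 26*k**3/5 + 28*k**2/5 + 3*k).
Bound: deg f ≤ 5.
Solving with deg f ≤ 5: f(k) = k*(k - 1)*(k**3 + 5*k**2 + 3*k + 3)/5.
Then R = B(k−1)f/C = (k - 1)*(k**3 + 5*k**2 + 3*k + 3)/(5*k**3 + 26*k**2 + 28*k + 15), so s_k = R(k)·t_k = k*(-k**4 - 4*k**3 + 2*k**2 + 3).
s_(k+1) − s_k = k*(-5*k**3 - 26*k**2 - 28*k - 15) = t_k.
Σ_(k=2)^n t_k = s_(n+1) − s_(2) = (n*(-n**4 - 9*n**3 - 24*n**2 - 28*n - 12)) − (-74), i.e. -n**5 - 9*n**4 - 24*n**3 - 28*n**2 - 12*n + 74.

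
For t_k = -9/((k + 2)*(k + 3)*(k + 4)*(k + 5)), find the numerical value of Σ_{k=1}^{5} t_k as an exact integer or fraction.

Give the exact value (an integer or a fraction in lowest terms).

Σ = -11/240

r(k) = (k + 2)/(k + 6) after simplifying.
Gosper form: A/B · C(k+1)/C(k) with A=k + 2, B=k + 6, C=1.
Need (k + 2)·f(k+1) − (k + 5)·f(k) = 1.
Degrees (1,1,0) ⇒ d ≤ 3.
Solving with deg f ≤ 3: f(k) = k*(k**2 + 9*k + 26)/72.
Certificate R = B(k−1)f/C = k*(k + 5)*(k**2 + 9*k + 26)/72 gives s_k = k*(-k**2 - 9*k - 26)/(8*(k + 2)*(k + 3)*(k + 4)).
Δs = -9/(k**4 + 14*k**3 + 71*k**2 + 154*k + 120), as required.
Telescoping: Σ = s_(6) − s_(1) = -29/240 − (-3/40) = -11/240.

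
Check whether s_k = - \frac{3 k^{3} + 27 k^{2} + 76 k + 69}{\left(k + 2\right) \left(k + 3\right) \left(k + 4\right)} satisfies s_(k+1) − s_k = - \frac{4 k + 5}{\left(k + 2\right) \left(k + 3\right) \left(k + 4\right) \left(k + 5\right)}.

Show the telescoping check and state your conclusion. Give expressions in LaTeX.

s_(k+1) = (-76*k - 3*(k + 1)**3 - 27*(k + 1)**2 - 145)/((k + 3)*(k + 4)*(k + 5))
s_(k+1) − s_k = (-4*k - 5)/(k**4 + 14*k**3 + 71*k**2 + 154*k + 120)
(s_(k+1) − s_k) − t_k = 0

Valid: the claim telescopes to t_k.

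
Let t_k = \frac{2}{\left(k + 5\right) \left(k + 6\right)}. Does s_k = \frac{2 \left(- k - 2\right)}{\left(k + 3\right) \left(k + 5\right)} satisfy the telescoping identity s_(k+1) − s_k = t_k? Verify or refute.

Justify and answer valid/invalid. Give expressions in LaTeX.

Invalid: residual \frac{2 \left(- 2 k - 9\right)}{k^{4} + 18 k^{3} + 119 k^{2} + 342 k + 360} ≠ 0.

s_(k+1) = 2*(-k - 3)/((k + 4)*(k + 6))
s_(k+1) − s_k = 2*(k**2 + 5*k + 3)/(k**4 + 18*k**3 + 119*k**2 + 342*k + 360)
(s_(k+1) − s_k) − t_k = 2*(-2*k - 9)/(k**4 + 18*k**3 + 119*k**2 + 342*k + 360)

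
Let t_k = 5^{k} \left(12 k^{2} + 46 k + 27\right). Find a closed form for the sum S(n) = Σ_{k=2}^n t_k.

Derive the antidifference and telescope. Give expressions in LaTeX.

S(n) = 15 \cdot 5^{n} n^{2} + 50 \cdot 5^{n} n + 25 \cdot 5^{n} - 450

t_(k+1)/t_k = 5*(12*k**2 + 70*k + 85)/(12*k**2 + 46*k + 27).
So A=5 and B=1, with C=k**2 + 23*k/6 + 9/4.
Set up (5)·f(k+1) − (1)·f(k) − (k**2 + 23*k/6 + 9/4) = 0.
deg f ≤ 2 (via 0,0,2).
Coefficient equations give f(k) = (3*k**2 + 4*k - 2)/12.
Get s_k = R·t_k = 5**k*(3*k**2 + 4*k - 2) with R(k) = B(k−1)f(k)/C(k) = (3*k**2 + 4*k - 2)/(12*k**2 + 46*k + 27).
s_(k+1) − s_k = 5**k*(12*k**2 + 46*k + 27) = t_k.
Evaluate: s_(n+1) = 5**(n + 1)*(3*n**2 + 10*n + 5); subtract s_(2) = 450 ⇒ S(n) = 15*5**n*n**2 + 50*5**n*n + 25*5**n - 450.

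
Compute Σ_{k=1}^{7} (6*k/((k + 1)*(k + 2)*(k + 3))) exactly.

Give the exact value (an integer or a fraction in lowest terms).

Σ = 14/15

Step 1: r(k) = (k + 1)**2/(k*(k + 4)).
Normal form (A,B,C) = (k + 1, k + 4, k).
f must satisfy (k + 1)·f(k+1) − (k + 3)·f(k) = k.
Degrees (1,1,1) ⇒ d ≤ 2.
A polynomial solution: f(k) = k*(k - 1)/4.
Get s_k = R·t_k = 3*k*(k - 1)/(2*(k + 1)*(k + 2)) with R(k) = B(k−1)f(k)/C(k) = (k - 1)*(k + 3)/4.
Verify: 6*k/(k**3 + 6*k**2 + 11*k + 6) matches t_k.
Σ_(k=1)^(7) t_k = s_(8) − s_(1) = 14/15 − (0) = 14/15.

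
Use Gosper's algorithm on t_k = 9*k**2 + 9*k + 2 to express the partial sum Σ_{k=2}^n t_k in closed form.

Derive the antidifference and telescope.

Step 1: r(k) = (9*k**2 + 27*k + 20)/(9*k**2 + 9*k + 2).
Gosper form: A/B · C(k+1)/C(k) with A=1, B=1, C=k**2 + k + 2/9.
Key eq: (1)·f(k+1) = (1)·f(k) + (k**2 + k + 2/9).
deg f ≤ 3 (via 0,0,2).
Match coefficients ⇒ f(k) = k*(3*k**2 - 1)/9.
Get s_k = R·t_k = 3*k**3 - k with R(k) = B(k−1)f(k)/C(k) = k*(3*k**2 - 1)/((3*k + 1)*(3*k + 2)).
Δs = 9*k**2 + 9*k + 2, as required.
Σ_(k=2)^n t_k = s_(n+1) − s_(2) = (3*n**3 + 9*n**2 + 8*n + 2) − (22), i.e. 3*n**3 + 9*n**2 + 8*n - 20.

S(n) = 3*n**3 + 9*n**2 + 8*n - 20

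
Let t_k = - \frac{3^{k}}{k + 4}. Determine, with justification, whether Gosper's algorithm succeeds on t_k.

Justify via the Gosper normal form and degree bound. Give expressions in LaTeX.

Ratio r(k) = 3*(k + 4)/(k + 5).
Gosper form: A/B · C(k+1)/C(k) with A=3*k + 12, B=k + 5, C=1.
Set up (3*k + 12)·f(k+1) − (k + 4)·f(k) − (1) = 0.
From deg A=1, deg B=1, deg C=0: d=-1.
deg f ≤ -1 is impossible — no certificate.

No — negative degree bound, so no certificate f.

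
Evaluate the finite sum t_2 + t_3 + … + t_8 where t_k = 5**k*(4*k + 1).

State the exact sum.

t_(k+1)/t_k = 5*(4*k + 5)/(4*k + 1).
Take A(k)=5, B(k)=1, C(k)=k + 1/4.
Solve (5)·f(k+1) − (1)·f(k) = k + 1/4.
Degrees (0,0,1) ⇒ d ≤ 1.
Match coefficients ⇒ f(k) = (k - 1)/4.
Then R = B(k−1)f/C = (k - 1)/(4*k + 1), so s_k = R(k)·t_k = 5**k*(k - 1).
Check: Δs_k = 5**k*(4*k + 1). ✓
Telescoping: Σ = s_(9) − s_(2) = 15625000 − (25) = 15624975.

Σ = 15624975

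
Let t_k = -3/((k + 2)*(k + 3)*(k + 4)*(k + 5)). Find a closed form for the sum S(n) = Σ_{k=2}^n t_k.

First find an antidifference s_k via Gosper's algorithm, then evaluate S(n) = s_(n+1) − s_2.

r(k) = (k + 2)/(k + 6) after simplifying.
A = k + 2, B = k + 6, C = 1.
Need (k + 2)·f(k+1) − (k + 5)·f(k) = 1.
Bound: deg f ≤ 3.
Solve for f: f(k) = k*(k**2 + 9*k + 26)/72 (degree 3 ≤ 3).
R(k) = B(k−1)·f(k)/C(k) = k*(k + 5)*(k**2 + 9*k + 26)/72; s_k = R·t_k = k*(-k**2 - 9*k - 26)/(24*(k + 2)*(k + 3)*(k + 4)).
Verify: -3/(k**4 + 14*k**3 + 71*k**2 + 154*k + 120) matches t_k.
Evaluate: s_(n+1) = (-n**3 - 12*n**2 - 47*n - 36)/(24*(n**3 + 12*n**2 + 47*n + 60)); subtract s_(2) = -1/30 ⇒ S(n) = (-n**3 - 12*n**2 - 47*n + 60)/(120*(n**3 + 12*n**2 + 47*n + 60)).

S(n) = (-n**3 - 12*n**2 - 47*n + 60)/(120*(n**3 + 12*n**2 + 47*n + 60))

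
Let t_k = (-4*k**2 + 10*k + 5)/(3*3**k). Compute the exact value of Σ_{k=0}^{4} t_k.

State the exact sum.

r(k) = (4*k**2 - 2*k - 11)/(3*(4*k**2 - 10*k - 5)) after simplifying.
Gosper form: A/B · C(k+1)/C(k) with A=1/3, B=1, C=k**2 - 5*k/2 - 5/4.
Set up (1/3)·f(k+1) − (1)·f(k) − (k**2 - 5*k/2 - 5/4) = 0.
deg f ≤ 2 (via 0,0,2).
Match coefficients ⇒ f(k) = -3*(2*k**2 - 3*k - 3)/4.
Certificate R = B(k−1)f/C = -3*(2*k**2 - 3*k - 3)/(4*k**2 - 10*k - 5) gives s_k = (2*k**2 - 3*k - 3)/3**k.
Δs = (-4*k**2 + 10*k + 5)/(3*3**k), as required.
Σ_(k=0)^(4) t_k = s_(5) − s_(0) = 32/243 − (-3) = 761/243.

Σ = 761/243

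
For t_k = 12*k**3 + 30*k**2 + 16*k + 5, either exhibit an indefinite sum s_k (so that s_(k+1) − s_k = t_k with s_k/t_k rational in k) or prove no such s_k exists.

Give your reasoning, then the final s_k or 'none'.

Compute t_(k+1)/t_k: get (12*k**3 + 66*k**2 + 112*k + 63)/(12*k**3 + 30*k**2 + 16*k + 5).
A = 1, B = 1, C = k**3 + 5*k**2/2 + 4*k/3 + 5/12.
Need (1)·f(k+1) − (1)·f(k) = k**3 + 5*k**2/2 + 4*k/3 + 5/12.
d = 4 from the (0,0,3) case.
Solve for f: f(k) = k*(3*k**3 + 4*k**2 - 4*k + 2)/12 (degree 4 ≤ 4).
Certificate R = B(k−1)f/C = k*(3*k**3 + 4*k**2 - 4*k + 2)/(12*k**3 + 30*k**2 + 16*k + 5) gives s_k = k*(3*k**3 + 4*k**2 - 4*k + 2).
s_(k+1) − s_k = 12*k**3 + 30*k**2 + 16*k + 5 = t_k.

s_k = k*(3*k**3 + 4*k**2 - 4*k + 2)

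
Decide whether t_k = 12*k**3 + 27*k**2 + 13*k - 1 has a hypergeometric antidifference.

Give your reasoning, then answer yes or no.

Yes. s_k = k*(3*k**3 + 3*k**2 - 4*k - 3).

Ratio r(k) = (12*k**3 + 63*k**2 + 103*k + 51)/(12*k**3 + 27*k**2 + 13*k - 1).
A = 1, B = 1, C = k**3 + 9*k**2/4 + 13*k/12 - 1/12.
Need (1)·f(k+1) − (1)·f(k) = k**3 + 9*k**2/4 + 13*k/12 - 1/12.
From deg A=0, deg B=0, deg C=3: d=4.
A polynomial solution: f(k) = k*(3*k**3 + 3*k**2 - 4*k - 3)/12.
So s_k = (B(k−1)f/C)·t_k = (k*(3*k**3 + 3*k**2 - 4*k - 3)/(12*k**3 + 27*k**2 + 13*k - 1))·t_k = k*(3*k**3 + 3*k**2 - 4*k - 3).
Δs = 12*k**3 + 27*k**2 + 13*k - 1, as required.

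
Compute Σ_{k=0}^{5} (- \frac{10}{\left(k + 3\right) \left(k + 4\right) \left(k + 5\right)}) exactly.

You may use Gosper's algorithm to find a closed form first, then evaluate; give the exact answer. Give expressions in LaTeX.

Ratio r(k) = (k + 3)/(k + 6).
Normal form (A,B,C) = (k + 3, k + 6, 1).
Key eq: (k + 3)·f(k+1) = (k + 5)·f(k) + (1).
d = 2 from the (1,1,0) case.
Coefficient equations give f(k) = k*(k + 7)/24.
Certificate R = B(k−1)f/C = k*(k + 5)*(k + 7)/24 gives s_k = 5*k*(-k - 7)/(12*(k + 3)*(k + 4)).
Verify: -10/(k**3 + 12*k**2 + 47*k + 60) matches t_k.
Σ_(k=0)^(5) t_k = s_(6) − s_(0) = -13/36 − (0) = -13/36.

Σ = -13/36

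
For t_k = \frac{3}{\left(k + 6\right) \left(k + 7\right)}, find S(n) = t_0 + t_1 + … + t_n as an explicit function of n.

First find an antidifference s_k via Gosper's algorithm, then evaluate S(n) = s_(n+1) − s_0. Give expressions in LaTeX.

S(n) = \frac{n + 1}{2 \left(n + 7\right)}

Ratio r(k) = (k + 6)/(k + 8).
Gosper form: A/B · C(k+1)/C(k) with A=k + 6, B=k + 8, C=1.
Key eq: (k + 6)·f(k+1) = (k + 7)·f(k) + (1).
d = 1 from the (1,1,0) case.
Coefficient equations give f(k) = k/6.
Certificate R = B(k−1)f/C = k*(k + 7)/6 gives s_k = k/(2*(k + 6)).
Verify: 3/(k**2 + 13*k + 42) matches t_k.
Σ_(k=0)^n t_k = s_(n+1) − s_(0) = ((n + 1)/(2*(n + 7))) − (0), i.e. (n + 1)/(2*(n + 7)).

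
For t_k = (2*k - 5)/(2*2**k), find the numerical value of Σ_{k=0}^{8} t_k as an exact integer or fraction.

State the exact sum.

r(k) = (2*k - 3)/(2*(2*k - 5)) after simplifying.
Gosper form: A/B · C(k+1)/C(k) with A=1/2, B=1, C=k - 5/2.
Key eq: (1/2)·f(k+1) = (1)·f(k) + (k - 5/2).
deg f ≤ 1 (via 0,0,1).
Solve for f: f(k) = 3 - 2*k (degree 1 ≤ 1).
Certificate R = B(k−1)f/C = -2*(2*k - 3)/(2*k - 5) gives s_k = (3 - 2*k)/2**k.
Check: Δs_k = (2*k - 5)/(2*2**k). ✓
Evaluate s at k=9 and k=0: -15/512 and 3; difference -1551/512.

Σ = -1551/512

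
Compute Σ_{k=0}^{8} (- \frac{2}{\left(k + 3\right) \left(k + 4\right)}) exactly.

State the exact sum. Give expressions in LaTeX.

Σ = -1/2

r(k) = (k + 3)/(k + 5) after simplifying.
Gosper form: A/B · C(k+1)/C(k) with A=k + 3, B=k + 5, C=1.
Set up (k + 3)·f(k+1) − (k + 4)·f(k) − (1) = 0.
From deg A=1, deg B=1, deg C=0: d=1.
A polynomial solution: f(k) = k/3.
Then R = B(k−1)f/C = k*(k + 4)/3, so s_k = R(k)·t_k = -2*k/(3*k + 9).
Δs = -2/(k**2 + 7*k + 12), as required.
Σ_(k=0)^(8) t_k = s_(9) − s_(0) = -1/2 − (0) = -1/2.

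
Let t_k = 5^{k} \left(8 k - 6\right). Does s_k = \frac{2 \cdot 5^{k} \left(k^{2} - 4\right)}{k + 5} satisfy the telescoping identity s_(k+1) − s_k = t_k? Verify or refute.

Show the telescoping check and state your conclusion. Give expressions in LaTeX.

s_(k+1) = 10*5**k*((k + 1)**2 - 4)/(k + 6)
s_(k+1) − s_k = 5**k*(8*k**3 + 58*k**2 + 78*k - 102)/(k**2 + 11*k + 30)
(s_(k+1) − s_k) − t_k = 5**k*(-24*k**2 - 96*k + 78)/(k**2 + 11*k + 30)

Invalid: residual \frac{5^{k} \left(- 24 k^{2} - 96 k + 78\right)}{k^{2} + 11 k + 30} ≠ 0.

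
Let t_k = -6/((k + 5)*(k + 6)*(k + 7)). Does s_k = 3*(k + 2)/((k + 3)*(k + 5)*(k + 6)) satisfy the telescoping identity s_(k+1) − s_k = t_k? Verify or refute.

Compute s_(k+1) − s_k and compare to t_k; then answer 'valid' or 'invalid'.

Invalid: residual 3*(3*k + 13)/(k**5 + 25*k**4 + 245*k**3 + 1175*k**2 + 2754*k + 2520) ≠ 0.

s_(k+1) = 3*(k + 3)/((k + 4)*(k + 6)*(k + 7))
s_(k+1) − s_k = 3*(-2*k**2 - 11*k - 11)/(k**5 + 25*k**4 + 245*k**3 + 1175*k**2 + 2754*k + 2520)
(s_(k+1) − s_k) − t_k = 3*(3*k + 13)/(k**5 + 25*k**4 + 245*k**3 + 1175*k**2 + 2754*k + 2520)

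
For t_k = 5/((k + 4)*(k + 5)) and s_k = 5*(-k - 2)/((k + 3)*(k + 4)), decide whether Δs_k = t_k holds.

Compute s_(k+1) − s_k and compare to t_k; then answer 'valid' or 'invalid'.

Invalid: residual -10/(k**3 + 12*k**2 + 47*k + 60) ≠ 0.

s_(k+1) = 5*(-k - 3)/((k + 4)*(k + 5))
s_(k+1) − s_k = 5*(k + 1)/(k**3 + 12*k**2 + 47*k + 60)
(s_(k+1) − s_k) − t_k = -10/(k**3 + 12*k**2 + 47*k + 60)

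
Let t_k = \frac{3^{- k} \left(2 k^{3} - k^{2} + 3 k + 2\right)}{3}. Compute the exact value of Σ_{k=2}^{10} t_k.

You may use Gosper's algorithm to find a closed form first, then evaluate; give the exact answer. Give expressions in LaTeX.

Σ = 156964/59049

The ratio is (2*k**3 + 5*k**2 + 7*k + 6)/(3*(2*k**3 - k**2 + 3*k + 2)).
Take A(k)=1/3, B(k)=1, C(k)=k**3 - k**2/2 + 3*k/2 + 1.
Solve (1/3)·f(k+1) − (1)·f(k) = k**3 - k**2/2 + 3*k/2 + 1.
deg f ≤ 3 (via 0,0,3).
A polynomial solution: f(k) = -3*(k + 1)*(k**2 + 4)/2.
Certificate R = B(k−1)f/C = -3*(k + 1)*(k**2 + 4)/((2*k + 1)*(k**2 - k + 2)) gives s_k = (-k**3 - k**2 - 4*k - 4)/3**k.
Verify: (2*k**3 - k**2 + 3*k + 2)/(3*3**k) matches t_k.
Evaluate s at k=11 and k=2: -500/59049 and -8/3; difference 156964/59049.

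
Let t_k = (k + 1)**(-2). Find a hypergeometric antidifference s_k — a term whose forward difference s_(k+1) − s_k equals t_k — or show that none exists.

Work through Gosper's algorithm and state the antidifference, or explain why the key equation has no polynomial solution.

r(k) = (k + 1)**2/(k + 2)**2 after simplifying.
Factor: A=k**2 + 2*k + 1; B=k**2 + 4*k + 4; C=1.
Need (k**2 + 2*k + 1)·f(k+1) − (k**2 + 2*k + 1)·f(k) = 1.
deg f ≤ 0 (via 2,2,0).
Put f(k) = c0: A·f(k+1) − B(k−1)·f(k) − C = -1; need -1 = 0 — inconsistent ⇒ no f, not summable.

no hypergeometric antidifference exists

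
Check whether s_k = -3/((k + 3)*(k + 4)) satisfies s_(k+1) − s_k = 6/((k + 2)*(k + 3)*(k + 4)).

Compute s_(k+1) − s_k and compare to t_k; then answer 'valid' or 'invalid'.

s_(k+1) = -3/((k + 4)*(k + 5))
s_(k+1) − s_k = 6/(k**3 + 12*k**2 + 47*k + 60)
(s_(k+1) − s_k) − t_k = -18/(k**4 + 14*k**3 + 71*k**2 + 154*k + 120)

Invalid: residual -18/(k**4 + 14*k**3 + 71*k**2 + 154*k + 120) ≠ 0.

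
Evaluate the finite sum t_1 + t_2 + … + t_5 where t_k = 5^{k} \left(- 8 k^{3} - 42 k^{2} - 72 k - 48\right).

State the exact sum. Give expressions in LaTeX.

Ratio r(k) = 5*(4*k**3 + 33*k**2 + 90*k + 85)/(4*k**3 + 21*k**2 + 36*k + 24).
Gosper form: A/B · C(k+1)/C(k) with A=5, B=1, C=k**3 + 21*k**2/4 + 9*k + 6.
Need (5)·f(k+1) − (1)·f(k) = k**3 + 21*k**2/4 + 9*k + 6.
d = 3 from the (0,0,3) case.
Solving with deg f ≤ 3: f(k) = (k + 1)*(2*k**2 + k + 2)/8.
Certificate R = B(k−1)f/C = (k + 1)*(2*k**2 + k + 2)/(2*(4*k**3 + 21*k**2 + 36*k + 24)) gives s_k = 5**k*(-2*k**3 - 3*k**2 - 3*k - 2).
Verify: 5**k*(-8*k**3 - 42*k**2 - 72*k - 48) matches t_k.
Σ_(k=1)^(5) t_k = s_(6) − s_(1) = -8750000 − (-50) = -8749950.

Σ = -8749950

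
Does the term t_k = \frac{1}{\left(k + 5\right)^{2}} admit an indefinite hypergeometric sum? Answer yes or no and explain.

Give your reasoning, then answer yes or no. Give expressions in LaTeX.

No — the linear system for f has no solution.

Step 1: r(k) = (k + 5)**2/(k + 6)**2.
A = k**2 + 10*k + 25, B = k**2 + 12*k + 36, C = 1.
Solve (k**2 + 10*k + 25)·f(k+1) − (k**2 + 10*k + 25)·f(k) = 1.
From deg A=2, deg B=2, deg C=0: d=0.
f = c0 ⇒ A·f(k+1) − B(k−1)·f(k) − C = -1. The system {-1 = 0} is inconsistent; no antidifference.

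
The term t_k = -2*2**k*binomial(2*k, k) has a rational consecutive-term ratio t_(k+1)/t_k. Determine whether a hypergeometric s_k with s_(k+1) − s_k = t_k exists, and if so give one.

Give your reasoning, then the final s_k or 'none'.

Step 1: r(k) = 4*(2*k + 1)/(k + 1).
Factor: A=8*k + 4; B=k + 1; C=1.
Solve (8*k + 4)·f(k+1) − (k)·f(k) = 1.
From deg A=1, deg B=1, deg C=0: d=-1.
Negative degree bound (-1): no f exists, t_k not Gosper-summable.

not Gosper-summable; s_k does not exist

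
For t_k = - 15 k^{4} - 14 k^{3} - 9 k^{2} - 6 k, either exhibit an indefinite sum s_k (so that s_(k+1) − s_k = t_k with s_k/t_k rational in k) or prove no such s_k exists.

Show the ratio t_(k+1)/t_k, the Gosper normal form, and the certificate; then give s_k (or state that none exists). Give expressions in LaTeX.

s_k = k \left(- 3 k^{4} + 4 k^{3} - k^{2} - 2 k + 2\right)

t_(k+1)/t_k = (15*k**4 + 74*k**3 + 141*k**2 + 126*k + 44)/(k*(15*k**3 + 14*k**2 + 9*k + 6)).
So A=1 and B=1, with C=k**4 + 14*k**3/15 + 3*k**2/5 + 2*k/5.
Key eq: (1)·f(k+1) = (1)·f(k) + (k**4 + 14*k**3/15 + 3*k**2/5 + 2*k/5).
deg f ≤ 5 (via 0,0,4).
Match coefficients ⇒ f(k) = k*(k - 1)*(3*k**3 - k**2 + 2)/15.
So s_k = (B(k−1)f/C)·t_k = ((k - 1)*(3*k**3 - k**2 + 2)/(15*k**3 + 14*k**2 + 9*k + 6))·t_k = k*(-3*k**4 + 4*k**3 - k**2 - 2*k + 2).
Δs = k*(-15*k**3 - 14*k**2 - 9*k - 6), as required.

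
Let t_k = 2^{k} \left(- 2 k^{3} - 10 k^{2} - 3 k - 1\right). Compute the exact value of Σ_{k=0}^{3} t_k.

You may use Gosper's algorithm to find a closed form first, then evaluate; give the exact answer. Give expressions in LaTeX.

r(k) = 2*(2*k**3 + 16*k**2 + 29*k + 16)/(2*k**3 + 10*k**2 + 3*k + 1) after simplifying.
Normal form (A,B,C) = (2, 1, k**3 + 5*k**2 + 3*k/2 + 1/2).
Need (2)·f(k+1) − (1)·f(k) = k**3 + 5*k**2 + 3*k/2 + 1/2.
Degrees (0,0,3) ⇒ d ≤ 3.
Coefficient equations give f(k) = (k + 1)*(2*k**2 - 4*k + 3)/2.
So s_k = (B(k−1)f/C)·t_k = ((k + 1)*(2*k**2 - 4*k + 3)/(2*k**3 + 10*k**2 + 3*k + 1))·t_k = 2**k*(-2*k**3 + 2*k**2 + k - 3).
Check: Δs_k = 2**k*(-2*k**3 - 10*k**2 - 3*k - 1). ✓
Sum = s_(4) − s_(0); s_(4) = -1520, s_(0) = -3 ⇒ -1517.

Σ = -1517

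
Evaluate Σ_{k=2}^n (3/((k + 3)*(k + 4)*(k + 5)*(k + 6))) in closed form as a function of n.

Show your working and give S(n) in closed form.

Ratio r(k) = (k + 3)/(k + 7).
Normal form (A,B,C) = (k + 3, k + 7, 1).
Set up (k + 3)·f(k+1) − (k + 6)·f(k) − (1) = 0.
deg f ≤ 3 (via 1,1,0).
Coefficient equations give f(k) = k*(k**2 + 12*k + 47)/180.
R(k) = B(k−1)·f(k)/C(k) = k*(k + 6)*(k**2 + 12*k + 47)/180; s_k = R·t_k = k*(k**2 + 12*k + 47)/(60*(k + 3)*(k + 4)*(k + 5)).
s_(k+1) − s_k = 3/(k**4 + 18*k**3 + 119*k**2 + 342*k + 360) = t_k.
Telescope: S(n) = s_(n+1) − s_(2) = (n**3 + 15*n**2 + 74*n + 60)/(60*(n**3 + 15*n**2 + 74*n + 120)) − (1/84) = (n**3 + 15*n**2 + 74*n - 90)/(210*(n**3 + 15*n**2 + 74*n + 120)).

S(n) = (n**3 + 15*n**2 + 74*n - 90)/(210*(n**3 + 15*n**2 + 74*n + 120))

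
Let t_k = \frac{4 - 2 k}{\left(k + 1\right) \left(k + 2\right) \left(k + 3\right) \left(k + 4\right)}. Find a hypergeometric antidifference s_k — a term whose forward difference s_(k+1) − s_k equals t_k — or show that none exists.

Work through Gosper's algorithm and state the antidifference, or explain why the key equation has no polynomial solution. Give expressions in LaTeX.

s_k = \frac{k \left(k^{2} + 6 k + 17\right)}{6 \left(k + 1\right) \left(k + 2\right) \left(k + 3\right)}

Step 1: r(k) = (k - 1)*(k + 1)/((k - 2)*(k + 5)).
Normal form (A,B,C) = (k + 1, k + 5, k - 2).
f must satisfy (k + 1)·f(k+1) − (k + 4)·f(k) = k - 2.
Degrees (1,1,1) ⇒ d ≤ 3.
Match coefficients ⇒ f(k) = -k*(k**2 + 6*k + 17)/12.
Then R = B(k−1)f/C = -k*(k + 4)*(k**2 + 6*k + 17)/(12*(k - 2)), so s_k = R(k)·t_k = k*(k**2 + 6*k + 17)/(6*(k + 1)*(k + 2)*(k + 3)).
Verify: 2*(2 - k)/(k**4 + 10*k**3 + 35*k**2 + 50*k + 24) matches t_k.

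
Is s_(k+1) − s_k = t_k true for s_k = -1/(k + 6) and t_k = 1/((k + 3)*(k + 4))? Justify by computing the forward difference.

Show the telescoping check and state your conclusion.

s_(k+1) = -1/(k + 7)
s_(k+1) − s_k = 1/((k + 6)*(k + 7))
(s_(k+1) − s_k) − t_k = 6*(-k - 5)/(k**4 + 20*k**3 + 145*k**2 + 450*k + 504)

Invalid: residual 6*(-k - 5)/(k**4 + 20*k**3 + 145*k**2 + 450*k + 504) ≠ 0.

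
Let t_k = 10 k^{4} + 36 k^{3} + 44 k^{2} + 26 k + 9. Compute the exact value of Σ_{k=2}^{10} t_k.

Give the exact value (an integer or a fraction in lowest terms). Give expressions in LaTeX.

Ratio r(k) = (10*k**4 + 76*k**3 + 212*k**2 + 262*k + 125)/(10*k**4 + 36*k**3 + 44*k**2 + 26*k + 9).
Take A(k)=1, B(k)=1, C(k)=k**4 + 18*k**3/5 + 22*k**2/5 + 13*k/5 + 9/10.
Need (1)·f(k+1) − (1)·f(k) = k**4 + 18*k**3/5 + 22*k**2/5 + 13*k/5 + 9/10.
deg f ≤ 5 (via 0,0,4).
Match coefficients ⇒ f(k) = k*(2*k**4 + 4*k**3 + 3)/10.
R(k) = B(k−1)·f(k)/C(k) = k*(2*k**4 + 4*k**3 + 3)/(10*k**4 + 36*k**3 + 44*k**2 + 26*k + 9); s_k = R·t_k = k*(2*k**4 + 4*k**3 + 3).
Δs = 10*k**4 + 36*k**3 + 44*k**2 + 26*k + 9, as required.
Sum = s_(11) − s_(2); s_(11) = 380699, s_(2) = 134 ⇒ 380565.

Σ = 380565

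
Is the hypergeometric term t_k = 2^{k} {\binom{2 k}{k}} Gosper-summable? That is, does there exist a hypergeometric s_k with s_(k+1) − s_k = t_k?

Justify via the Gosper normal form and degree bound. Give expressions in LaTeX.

No — key equation has no polynomial f.

r(k) = 4*(2*k + 1)/(k + 1) after simplifying.
Normal form (A,B,C) = (8*k + 4, k + 1, 1).
Key eq: (8*k + 4)·f(k+1) = (k)·f(k) + (1).
d = -1 from the (1,1,0) case.
d = -1 < 0 ⇒ no nonzero polynomial f; not summable.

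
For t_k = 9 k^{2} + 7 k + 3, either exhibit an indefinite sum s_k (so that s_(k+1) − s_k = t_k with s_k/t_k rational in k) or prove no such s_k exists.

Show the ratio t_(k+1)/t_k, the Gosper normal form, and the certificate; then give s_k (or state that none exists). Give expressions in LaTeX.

s_k = k \left(3 k^{2} - k + 1\right)

The ratio is (9*k**2 + 25*k + 19)/(9*k**2 + 7*k + 3).
Factor: A=1; B=1; C=k**2 + 7*k/9 + 1/3.
Key eq: (1)·f(k+1) = (1)·f(k) + (k**2 + 7*k/9 + 1/3).
deg f ≤ 3 (via 0,0,2).
Solving with deg f ≤ 3: f(k) = k*(3*k**2 - k + 1)/9.
Then R = B(k−1)f/C = k*(3*k**2 - k + 1)/(9*k**2 + 7*k + 3), so s_k = R(k)·t_k = k*(3*k**2 - k + 1).
Check: Δs_k = 9*k**2 + 7*k + 3. ✓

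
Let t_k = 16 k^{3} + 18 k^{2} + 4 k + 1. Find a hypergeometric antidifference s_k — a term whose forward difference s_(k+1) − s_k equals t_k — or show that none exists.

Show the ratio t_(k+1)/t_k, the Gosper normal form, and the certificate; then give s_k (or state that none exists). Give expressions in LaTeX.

Compute t_(k+1)/t_k: get (16*k**3 + 66*k**2 + 88*k + 39)/(16*k**3 + 18*k**2 + 4*k + 1).
Gosper form: A/B · C(k+1)/C(k) with A=1, B=1, C=k**3 + 9*k**2/8 + k/4 + 1/16.
Key eq: (1)·f(k+1) = (1)·f(k) + (k**3 + 9*k**2/8 + k/4 + 1/16).
Bound: deg f ≤ 4.
A polynomial solution: f(k) = k*(4*k**3 - 2*k**2 - 3*k + 2)/16.
Then R = B(k−1)f/C = k*(4*k**3 - 2*k**2 - 3*k + 2)/(16*k**3 + 18*k**2 + 4*k + 1), so s_k = R(k)·t_k = k*(4*k**3 - 2*k**2 - 3*k + 2).
Δs = 16*k**3 + 18*k**2 + 4*k + 1, as required.

s_k = k \left(4 k^{3} - 2 k^{2} - 3 k + 2\right)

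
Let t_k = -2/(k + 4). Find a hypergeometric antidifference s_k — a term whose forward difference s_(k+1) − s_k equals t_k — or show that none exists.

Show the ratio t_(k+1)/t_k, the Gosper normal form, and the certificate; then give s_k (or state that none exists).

The ratio is (k + 4)/(k + 5).
Normal form (A,B,C) = (k + 4, k + 5, 1).
Solve (k + 4)·f(k+1) − (k + 4)·f(k) = 1.
Degrees (1,1,0) ⇒ d ≤ 0.
Put f(k) = c0: A·f(k+1) − B(k−1)·f(k) − C = -1; need -1 = 0 — inconsistent ⇒ no f, not summable.

no hypergeometric antidifference exists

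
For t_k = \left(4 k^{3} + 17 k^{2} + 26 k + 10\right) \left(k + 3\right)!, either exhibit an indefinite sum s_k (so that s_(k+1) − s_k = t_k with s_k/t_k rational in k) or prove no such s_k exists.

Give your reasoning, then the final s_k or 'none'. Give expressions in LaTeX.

Compute t_(k+1)/t_k: get (4*k**4 + 45*k**3 + 188*k**2 + 345*k + 228)/(4*k**3 + 17*k**2 + 26*k + 10).
Gosper form: A/B · C(k+1)/C(k) with A=k + 4, B=1, C=k**3 + 17*k**2/4 + 13*k/2 + 5/2.
Need (k + 4)·f(k+1) − (1)·f(k) = k**3 + 17*k**2/4 + 13*k/2 + 5/2.
deg f ≤ 2 (via 1,0,3).
Solve for f: f(k) = (4*k**2 - 3*k + 2)/4 (degree 2 ≤ 2).
So s_k = (B(k−1)f/C)·t_k = ((4*k**2 - 3*k + 2)/(4*k**3 + 17*k**2 + 26*k + 10))·t_k = (4*k**2 - 3*k + 2)*factorial(k + 3).
Verify: (4*k**3 + 17*k**2 + 26*k + 10)*factorial(k + 3) matches t_k.

s_k = \left(4 k^{2} - 3 k + 2\right) \left(k + 3\right)!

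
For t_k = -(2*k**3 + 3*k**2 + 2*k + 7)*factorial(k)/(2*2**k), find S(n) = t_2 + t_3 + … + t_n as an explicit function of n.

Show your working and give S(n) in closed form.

S(n) = (6*2**n - 2*n**3*factorial(n) - 7*n**2*factorial(n) - 4*n*factorial(n) + factorial(n))/(2*2**n)

r(k) = (2*k**4 + 11*k**3 + 23*k**2 + 28*k + 14)/(2*(2*k**3 + 3*k**2 + 2*k + 7)) after simplifying.
Normal form (A,B,C) = (k/2 + 1/2, 1, k**3 + 3*k**2/2 + k + 7/2).
Key eq: (k/2 + 1/2)·f(k+1) = (1)·f(k) + (k**3 + 3*k**2/2 + k + 7/2).
Degrees (1,0,3) ⇒ d ≤ 2.
A polynomial solution: f(k) = 2*k**2 + k - 4.
R(k) = B(k−1)·f(k)/C(k) = 2*(2*k**2 + k - 4)/(2*k**3 + 3*k**2 + 2*k + 7); s_k = R·t_k = -(2*k**2 + k - 4)*factorial(k)/2**k.
s_(k+1) − s_k = -(2*k**3 + 3*k**2 + 2*k + 7)*factorial(k)/(2*2**k) = t_k.
Telescope: S(n) = s_(n+1) − s_(2) = -2**(-n - 1)*(2*n**2 + 5*n - 1)*factorial(n + 1) − (-3) = (6*2**n - 2*n**3*factorial(n) - 7*n**2*factorial(n) - 4*n*factorial(n) + factorial(n))/(2*2**n).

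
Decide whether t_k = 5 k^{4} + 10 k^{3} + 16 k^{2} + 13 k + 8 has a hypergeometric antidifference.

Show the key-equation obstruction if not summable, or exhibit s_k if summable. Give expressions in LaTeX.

Ratio r(k) = (5*k**4 + 30*k**3 + 76*k**2 + 95*k + 52)/(5*k**4 + 10*k**3 + 16*k**2 + 13*k + 8).
Factor: A=1; B=1; C=k**4 + 2*k**3 + 16*k**2/5 + 13*k/5 + 8/5.
Need (1)·f(k+1) − (1)·f(k) = k**4 + 2*k**3 + 16*k**2/5 + 13*k/5 + 8/5.
Degrees (0,0,4) ⇒ d ≤ 5.
Match coefficients ⇒ f(k) = k*(k**4 + 2*k**2 + k + 4)/5.
So s_k = (B(k−1)f/C)·t_k = (k*(k**4 + 2*k**2 + k + 4)/(5*k**4 + 10*k**3 + 16*k**2 + 13*k + 8))·t_k = k*(k**4 + 2*k**2 + k + 4).
s_(k+1) − s_k = 5*k**4 + 10*k**3 + 16*k**2 + 13*k + 8 = t_k.

Yes. s_k = k \left(k^{4} + 2 k^{2} + k + 4\right).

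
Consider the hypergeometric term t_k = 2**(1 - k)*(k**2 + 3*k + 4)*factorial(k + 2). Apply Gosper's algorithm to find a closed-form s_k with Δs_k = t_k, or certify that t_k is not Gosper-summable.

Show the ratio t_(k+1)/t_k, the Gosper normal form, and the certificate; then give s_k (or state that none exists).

s_k = 2**(2 - k)*(k + 1)*factorial(k + 2)

Ratio r(k) = (k + 3)*(3*k + (k + 1)**2 + 7)/(2*(k**2 + 3*k + 4)).
A = k/2 + 3/2, B = 1, C = k**2 + 3*k + 4.
Solve (k/2 + 3/2)·f(k+1) − (1)·f(k) = k**2 + 3*k + 4.
d = 1 from the (1,0,2) case.
Match coefficients ⇒ f(k) = 2*(k + 1).
So s_k = (B(k−1)f/C)·t_k = (2*(k + 1)/(k**2 + 3*k + 4))·t_k = 2**(2 - k)*(k + 1)*factorial(k + 2).
Verify: 2**(1 - k)*(k**2 + 3*k + 4)*factorial(k + 2) matches t_k.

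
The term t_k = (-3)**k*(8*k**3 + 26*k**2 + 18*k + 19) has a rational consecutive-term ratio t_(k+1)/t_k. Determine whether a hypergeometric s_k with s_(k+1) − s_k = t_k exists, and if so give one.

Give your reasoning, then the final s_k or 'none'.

s_k = (-3)**k*(-2*k**3 - 2*k**2 + 3*k - 4)

t_(k+1)/t_k = 3*(-8*k**3 - 50*k**2 - 94*k - 71)/(8*k**3 + 26*k**2 + 18*k + 19).
Take A(k)=-3, B(k)=1, C(k)=k**3 + 13*k**2/4 + 9*k/4 + 19/8.
Solve (-3)·f(k+1) − (1)·f(k) = k**3 + 13*k**2/4 + 9*k/4 + 19/8.
From deg A=0, deg B=0, deg C=3: d=3.
Coefficient equations give f(k) = -(2*k**3 + 2*k**2 - 3*k + 4)/8.
Get s_k = R·t_k = (-3)**k*(-2*k**3 - 2*k**2 + 3*k - 4) with R(k) = B(k−1)f(k)/C(k) = -(2*k**3 + 2*k**2 - 3*k + 4)/(8*k**3 + 26*k**2 + 18*k + 19).
Δs = (-3)**k*(8*k**3 + 26*k**2 + 18*k + 19), as required.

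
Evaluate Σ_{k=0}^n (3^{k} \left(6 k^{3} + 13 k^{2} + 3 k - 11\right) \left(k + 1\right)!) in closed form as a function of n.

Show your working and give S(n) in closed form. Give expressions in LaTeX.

S(n) = 6 \cdot 3^{n} n^{4} n! + 21 \cdot 3^{n} n^{3} n! + 15 \cdot 3^{n} n^{2} n! - 12 \cdot 3^{n} n n! - 12 \cdot 3^{n} n! + 1

t_(k+1)/t_k = 3*(6*k**4 + 43*k**3 + 109*k**2 + 105*k + 22)/(6*k**3 + 13*k**2 + 3*k - 11).
A = 3*k + 6, B = 1, C = k**3 + 13*k**2/6 + k/2 - 11/6.
Key eq: (3*k + 6)·f(k+1) = (1)·f(k) + (k**3 + 13*k**2/6 + k/2 - 11/6).
From deg A=1, deg B=0, deg C=3: d=2.
A polynomial solution: f(k) = (2*k**2 - 3*k - 1)/6.
R(k) = B(k−1)·f(k)/C(k) = (2*k**2 - 3*k - 1)/(6*k**3 + 13*k**2 + 3*k - 11); s_k = R·t_k = 3**k*(2*k**2 - 3*k - 1)*factorial(k + 1).
Verify: 3**k*(6*k**3 + 13*k**2 + 3*k - 11)*factorial(k + 1) matches t_k.
Evaluate: s_(n+1) = 3**(n + 1)*(2*n**2 + n - 2)*factorial(n + 2); subtract s_(0) = -1 ⇒ S(n) = 6*3**n*n**4*factorial(n) + 21*3**n*n**3*factorial(n) + 15*3**n*n**2*factorial(n) - 12*3**n*n*factorial(n) - 12*3**n*factorial(n) + 1.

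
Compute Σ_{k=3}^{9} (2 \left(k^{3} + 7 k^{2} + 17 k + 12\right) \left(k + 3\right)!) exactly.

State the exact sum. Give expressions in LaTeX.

r(k) = (k**4 + 14*k**3 + 74*k**2 + 173*k + 148)/(k**3 + 7*k**2 + 17*k + 12) after simplifying.
Normal form (A,B,C) = (k + 4, 1, k**3 + 7*k**2 + 17*k + 12).
Key eq: (k + 4)·f(k+1) = (1)·f(k) + (k**3 + 7*k**2 + 17*k + 12).
deg f ≤ 2 (via 1,0,3).
A polynomial solution: f(k) = k*(k + 2).
Get s_k = R·t_k = 2*k*(k + 2)*factorial(k + 3) with R(k) = B(k−1)f(k)/C(k) = k*(k + 2)/(k**3 + 7*k**2 + 17*k + 12).
Check: Δs_k = 2*(k**3 + 7*k**2 + 17*k + 12)*factorial(k + 3). ✓
Sum = s_(10) − s_(3); s_(10) = 1494484992000, s_(3) = 21600 ⇒ 1494484970400.

Σ = 1494484970400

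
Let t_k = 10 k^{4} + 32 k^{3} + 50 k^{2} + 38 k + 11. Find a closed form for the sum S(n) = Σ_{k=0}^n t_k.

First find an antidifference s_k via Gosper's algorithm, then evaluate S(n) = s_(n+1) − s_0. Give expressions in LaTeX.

S(n) = 2 n^{5} + 13 n^{4} + 36 n^{3} + 52 n^{2} + 38 n + 11

r(k) = (10*k**4 + 72*k**3 + 206*k**2 + 274*k + 141)/(10*k**4 + 32*k**3 + 50*k**2 + 38*k + 11) after simplifying.
Gosper form: A/B · C(k+1)/C(k) with A=1, B=1, C=k**4 + 16*k**3/5 + 5*k**2 + 19*k/5 + 11/10.
Key eq: (1)·f(k+1) = (1)·f(k) + (k**4 + 16*k**3/5 + 5*k**2 + 19*k/5 + 11/10).
d = 5 from the (0,0,4) case.
Coefficient equations give f(k) = k**2*(2*k**3 + 3*k**2 + 4*k + 2)/10.
Certificate R = B(k−1)f/C = k**2*(2*k**3 + 3*k**2 + 4*k + 2)/(10*k**4 + 32*k**3 + 50*k**2 + 38*k + 11) gives s_k = k**2*(2*k**3 + 3*k**2 + 4*k + 2).
Check: Δs_k = 10*k**4 + 32*k**3 + 50*k**2 + 38*k + 11. ✓
Telescope: S(n) = s_(n+1) − s_(0) = 2*n**5 + 13*n**4 + 36*n**3 + 52*n**2 + 38*n + 11 − (0) = 2*n**5 + 13*n**4 + 36*n**3 + 52*n**2 + 38*n + 11.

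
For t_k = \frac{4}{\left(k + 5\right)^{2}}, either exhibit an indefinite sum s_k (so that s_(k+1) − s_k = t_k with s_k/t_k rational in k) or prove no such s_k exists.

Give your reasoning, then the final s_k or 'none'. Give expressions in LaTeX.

Compute t_(k+1)/t_k: get (k + 5)**2/(k + 6)**2.
Take A(k)=k**2 + 10*k + 25, B(k)=k**2 + 12*k + 36, C(k)=1.
Set up (k**2 + 10*k + 25)·f(k+1) − (k**2 + 10*k + 25)·f(k) − (1) = 0.
d = 0 from the (2,2,0) case.
Put f(k) = c0: A·f(k+1) − B(k−1)·f(k) − C = -1; need -1 = 0 — inconsistent ⇒ no f, not summable.

none (Gosper's algorithm certifies no s_k)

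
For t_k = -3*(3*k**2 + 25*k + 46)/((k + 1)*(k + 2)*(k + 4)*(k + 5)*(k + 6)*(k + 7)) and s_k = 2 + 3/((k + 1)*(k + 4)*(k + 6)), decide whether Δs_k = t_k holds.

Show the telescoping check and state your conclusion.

valid (s_(k+1) − s_k reduces to t_k)

s_(k+1) = 2 + 3/((k + 2)*(k + 5)*(k + 7))
s_(k+1) − s_k = 3/((k + 2)*(k + 5)*(k + 7)) - 3/((k + 1)*(k + 4)*(k + 6))
(s_(k+1) − s_k) − t_k = 0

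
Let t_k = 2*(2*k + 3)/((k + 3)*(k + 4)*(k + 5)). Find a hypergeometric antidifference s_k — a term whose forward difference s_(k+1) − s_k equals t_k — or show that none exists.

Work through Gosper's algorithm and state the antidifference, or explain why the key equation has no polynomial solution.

s_k = k*(3*k + 5)/(4*(k + 3)*(k + 4))

Compute t_(k+1)/t_k: get (k + 3)*(2*k + 5)/((k + 6)*(2*k + 3)).
A = k + 3, B = k + 6, C = k + 3/2.
Set up (k + 3)·f(k+1) − (k + 5)·f(k) − (k + 3/2) = 0.
From deg A=1, deg B=1, deg C=1: d=2.
A polynomial solution: f(k) = k*(3*k + 5)/16.
R(k) = B(k−1)·f(k)/C(k) = k*(k + 5)*(3*k + 5)/(8*(2*k + 3)); s_k = R·t_k = k*(3*k + 5)/(4*(k + 3)*(k + 4)).
s_(k+1) − s_k = 2*(2*k + 3)/(k**3 + 12*k**2 + 47*k + 60) = t_k.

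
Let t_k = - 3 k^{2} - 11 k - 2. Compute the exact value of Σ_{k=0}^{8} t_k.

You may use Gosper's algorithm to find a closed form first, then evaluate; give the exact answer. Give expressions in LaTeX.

The ratio is (3*k**2 + 17*k + 16)/(3*k**2 + 11*k + 2).
A = 1, B = 1, C = k**2 + 11*k/3 + 2/3.
Need (1)·f(k+1) − (1)·f(k) = k**2 + 11*k/3 + 2/3.
Degrees (0,0,2) ⇒ d ≤ 3.
Solving with deg f ≤ 3: f(k) = k*(k**2 + 4*k - 3)/3.
R(k) = B(k−1)·f(k)/C(k) = k*(k**2 + 4*k - 3)/(3*k**2 + 11*k + 2); s_k = R·t_k = k*(-k**2 - 4*k + 3).
Verify: -3*k**2 - 11*k - 2 matches t_k.
Telescoping: Σ = s_(9) − s_(0) = -1026 − (0) = -1026.

Σ = -1026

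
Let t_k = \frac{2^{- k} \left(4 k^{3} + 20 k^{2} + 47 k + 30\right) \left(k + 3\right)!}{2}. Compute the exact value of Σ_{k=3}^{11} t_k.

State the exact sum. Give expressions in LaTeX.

Ratio r(k) = (4*k**4 + 48*k**3 + 227*k**2 + 497*k + 404)/(2*(4*k**3 + 20*k**2 + 47*k + 30)).
Take A(k)=k/2 + 2, B(k)=1, C(k)=k**3 + 5*k**2 + 47*k/4 + 15/2.
Solve (k/2 + 2)·f(k+1) − (1)·f(k) = k**3 + 5*k**2 + 47*k/4 + 15/2.
From deg A=1, deg B=0, deg C=3: d=2.
A polynomial solution: f(k) = (4*k**2 + 4*k - 1)/2.
So s_k = (B(k−1)f/C)·t_k = (2*(4*k**2 + 4*k - 1)/(4*k**3 + 20*k**2 + 47*k + 30))·t_k = (4*k**2 + 4*k - 1)*factorial(k + 3)/2**k.
s_(k+1) − s_k = (4*k**3 + 20*k**2 + 47*k + 30)*factorial(k + 3)/(2*2**k) = t_k.
Sum = s_(12) − s_(3); s_(12) = 397793521125/2, s_(3) = 4230 ⇒ 397793512665/2.

Σ = 397793512665/2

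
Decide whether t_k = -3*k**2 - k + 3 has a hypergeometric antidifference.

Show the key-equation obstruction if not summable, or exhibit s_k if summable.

Yes. s_k = k*(-k**2 + k + 3).

t_(k+1)/t_k = (k + 3*(k + 1)**2 - 2)/(3*k**2 + k - 3).
A = 1, B = 1, C = k**2 + k/3 - 1.
f must satisfy (1)·f(k+1) − (1)·f(k) = k**2 + k/3 - 1.
d = 3 from the (0,0,2) case.
Coefficient equations give f(k) = k*(k**2 - k - 3)/3.
R(k) = B(k−1)·f(k)/C(k) = k*(k**2 - k - 3)/(3*k**2 + k - 3); s_k = R·t_k = k*(-k**2 + k + 3).
s_(k+1) − s_k = -3*k**2 - k + 3 = t_k.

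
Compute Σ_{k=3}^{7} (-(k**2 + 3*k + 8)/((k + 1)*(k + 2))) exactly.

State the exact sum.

Σ = -35/6

Compute t_(k+1)/t_k: get (k + 1)*(3*k + (k + 1)**2 + 11)/((k + 3)*(k**2 + 3*k + 8)).
Take A(k)=k + 1, B(k)=k + 3, C(k)=k**2 + 3*k + 8.
Need (k + 1)·f(k+1) − (k + 2)·f(k) = k**2 + 3*k + 8.
Degrees (1,1,2) ⇒ d ≤ 2.
Solving with deg f ≤ 2: f(k) = k*(k + 7).
Then R = B(k−1)f/C = k*(k + 2)*(k + 7)/(k**2 + 3*k + 8), so s_k = R(k)·t_k = k*(-k - 7)/(k + 1).
Check: Δs_k = (-k**2 - 3*k - 8)/(k**2 + 3*k + 2). ✓
Sum = s_(8) − s_(3); s_(8) = -40/3, s_(3) = -15/2 ⇒ -35/6.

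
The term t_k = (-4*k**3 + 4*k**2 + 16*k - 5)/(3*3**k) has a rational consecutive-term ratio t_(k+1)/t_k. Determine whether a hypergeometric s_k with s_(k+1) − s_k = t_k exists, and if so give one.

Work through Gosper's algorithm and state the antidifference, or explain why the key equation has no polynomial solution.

s_k = (2*k**3 + k**2 - 4*k + 2)/3**k

Compute t_(k+1)/t_k: get (4*k**3 + 8*k**2 - 12*k - 11)/(3*(4*k**3 - 4*k**2 - 16*k + 5)).
Take A(k)=1/3, B(k)=1, C(k)=k**3 - k**2 - 4*k + 5/4.
Need (1/3)·f(k+1) − (1)·f(k) = k**3 - k**2 - 4*k + 5/4.
deg f ≤ 3 (via 0,0,3).
Solving with deg f ≤ 3: f(k) = -3*(2*k**3 + k**2 - 4*k + 2)/4.
Then R = B(k−1)f/C = -3*(2*k**3 + k**2 - 4*k + 2)/(4*k**3 - 4*k**2 - 16*k + 5), so s_k = R(k)·t_k = (2*k**3 + k**2 - 4*k + 2)/3**k.
Verify: (-4*k**3 + 4*k**2 + 16*k - 5)/(3*3**k) matches t_k.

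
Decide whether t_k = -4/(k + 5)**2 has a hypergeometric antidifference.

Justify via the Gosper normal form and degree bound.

The ratio is (k + 5)**2/(k + 6)**2.
Gosper form: A/B · C(k+1)/C(k) with A=k**2 + 10*k + 25, B=k**2 + 12*k + 36, C=1.
Solve (k**2 + 10*k + 25)·f(k+1) − (k**2 + 10*k + 25)·f(k) = 1.
deg f ≤ 0 (via 2,2,0).
f = c0 ⇒ A·f(k+1) − B(k−1)·f(k) − C = -1. The system {-1 = 0} is inconsistent; no antidifference.

No — t_k has no hypergeometric antidifference.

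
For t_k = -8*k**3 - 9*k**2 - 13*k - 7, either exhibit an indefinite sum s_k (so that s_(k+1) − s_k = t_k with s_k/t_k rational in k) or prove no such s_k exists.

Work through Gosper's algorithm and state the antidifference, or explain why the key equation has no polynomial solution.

The ratio is (8*k**3 + 33*k**2 + 55*k + 37)/(8*k**3 + 9*k**2 + 13*k + 7).
So A=1 and B=1, with C=k**3 + 9*k**2/8 + 13*k/8 + 7/8.
Key eq: (1)·f(k+1) = (1)·f(k) + (k**3 + 9*k**2/8 + 13*k/8 + 7/8).
deg f ≤ 4 (via 0,0,3).
Match coefficients ⇒ f(k) = k*(2*k**3 - k**2 + 4*k + 2)/8.
Get s_k = R·t_k = k*(-2*k**3 + k**2 - 4*k - 2) with R(k) = B(k−1)f(k)/C(k) = k*(2*k**3 - k**2 + 4*k + 2)/(8*k**3 + 9*k**2 + 13*k + 7).
Verify: -8*k**3 - 9*k**2 - 13*k - 7 matches t_k.

s_k = k*(-2*k**3 + k**2 - 4*k - 2)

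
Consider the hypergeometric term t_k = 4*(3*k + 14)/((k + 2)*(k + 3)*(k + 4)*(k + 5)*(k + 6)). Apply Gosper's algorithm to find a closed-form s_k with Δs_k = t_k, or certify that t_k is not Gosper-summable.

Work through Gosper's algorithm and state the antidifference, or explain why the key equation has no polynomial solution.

Ratio r(k) = (k + 2)*(3*k + 17)/((k + 7)*(3*k + 14)).
So A=k + 2 and B=k + 7, with C=k + 14/3.
Set up (k + 2)·f(k+1) − (k + 6)·f(k) − (k + 14/3) = 0.
d = 4 from the (1,1,1) case.
A polynomial solution: f(k) = k*(k + 4)*(k**2 + 10*k + 31)/90.
R(k) = B(k−1)·f(k)/C(k) = k*(k + 4)*(k + 6)*(k**2 + 10*k + 31)/(30*(3*k + 14)); s_k = R·t_k = 2*k*(k**2 + 10*k + 31)/(15*(k**3 + 10*k**2 + 31*k + 30)).
Δs = 4*(3*k + 14)/(k**5 + 20*k**4 + 155*k**3 + 580*k**2 + 1044*k + 720), as required.

s_k = 2*k*(k**2 + 10*k + 31)/(15*(k**3 + 10*k**2 + 31*k + 30))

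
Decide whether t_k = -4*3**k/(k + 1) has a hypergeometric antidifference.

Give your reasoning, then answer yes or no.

No; the degree bound rules out any f.

Compute t_(k+1)/t_k: get 3*(k + 1)/(k + 2).
Gosper form: A/B · C(k+1)/C(k) with A=3*k + 3, B=k + 2, C=1.
Key eq: (3*k + 3)·f(k+1) = (k + 1)·f(k) + (1).
Degrees (1,1,0) ⇒ d ≤ -1.
d = -1 < 0 ⇒ no nonzero polynomial f; not summable.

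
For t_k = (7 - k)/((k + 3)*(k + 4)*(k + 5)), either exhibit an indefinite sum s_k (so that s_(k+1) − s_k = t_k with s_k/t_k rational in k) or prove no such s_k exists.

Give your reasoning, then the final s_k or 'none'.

s_k = k*(k + 13)/(6*(k + 3)*(k + 4))

r(k) = (k - 6)*(k + 3)/((k - 7)*(k + 6)) after simplifying.
Normal form (A,B,C) = (k + 3, k + 6, k - 7).
f must satisfy (k + 3)·f(k+1) − (k + 5)·f(k) = k - 7.
deg f ≤ 2 (via 1,1,1).
A polynomial solution: f(k) = -k*(k + 13)/6.
Get s_k = R·t_k = k*(k + 13)/(6*(k + 3)*(k + 4)) with R(k) = B(k−1)f(k)/C(k) = -k*(k + 5)*(k + 13)/(6*(k - 7)).
s_(k+1) − s_k = (7 - k)/(k**3 + 12*k**2 + 47*k + 60) = t_k.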